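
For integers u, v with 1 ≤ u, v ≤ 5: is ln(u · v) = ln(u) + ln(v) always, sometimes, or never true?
Always true

The identity holds for every pair in the range. For instance at (u, v) = (1, 3): both sides equal ln(3) ≈ 1.099.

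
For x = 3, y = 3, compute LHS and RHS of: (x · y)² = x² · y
LHS = (3 · 3)² = 81
RHS = 3² · 3 = 27

LHS ≠ RHS, so the equation does not hold here.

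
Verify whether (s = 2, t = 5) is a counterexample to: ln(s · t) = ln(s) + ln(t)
No

Substituting s = 2, t = 5:
LHS = ln(2 · 5) = ln(10) ≈ 2.303
RHS = ln(2) + ln(5) ≈ 2.303

The sides agree, so this pair does not disprove the claim.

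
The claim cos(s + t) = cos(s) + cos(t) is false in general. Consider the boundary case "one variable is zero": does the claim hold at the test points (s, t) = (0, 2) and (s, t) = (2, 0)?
At (0, 2): LHS = cos(2) ≈ -0.4161 ≠ RHS = cos(2) + 1 ≈ 0.5839
At (2, 0): LHS = cos(2) ≈ -0.4161 ≠ RHS = cos(2) + 1 ≈ 0.5839

Answer: No, fails at both test points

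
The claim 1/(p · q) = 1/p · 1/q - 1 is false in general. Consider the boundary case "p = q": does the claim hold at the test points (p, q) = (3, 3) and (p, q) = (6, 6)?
At (3, 3): LHS = 1/9 ≠ RHS = -8/9
At (6, 6): LHS = 1/36 ≠ RHS = -35/36

Answer: No, fails at both test points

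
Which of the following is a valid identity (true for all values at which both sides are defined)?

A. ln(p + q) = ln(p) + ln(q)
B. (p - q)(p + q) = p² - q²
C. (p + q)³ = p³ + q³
A: fails at (1, 5) — LHS = ln(6) ≈ 1.792, RHS = ln(5) ≈ 1.609.
B: holds — e.g. at (2, 7), both sides equal -45.
C: fails at (2, 5) — LHS = 343, RHS = 133.

Answer: B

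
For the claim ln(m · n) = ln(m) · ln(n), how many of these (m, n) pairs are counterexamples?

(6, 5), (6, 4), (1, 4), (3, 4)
4

Testing each pair:
(6, 5): LHS = ln(30) ≈ 3.401, RHS = ln(5)·ln(6) ≈ 2.884 → counterexample
(6, 4): LHS = ln(24) ≈ 3.178, RHS = ln(4)·ln(6) ≈ 2.484 → counterexample
(1, 4): LHS = ln(4) ≈ 1.386, RHS = 0 → counterexample
(3, 4): LHS = ln(12) ≈ 2.485, RHS = ln(3)·ln(4) ≈ 1.523 → counterexample

That makes 4 counterexamples.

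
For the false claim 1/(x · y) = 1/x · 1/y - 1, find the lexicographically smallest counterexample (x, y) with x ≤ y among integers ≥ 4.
Substituting (4, 4) into the claim:
LHS = 1/(4 · 4) = 1/16
RHS = 1/4 · 1/4 - 1 = -15/16

Since LHS ≠ RHS, this pair disproves the claim, and no lexicographically smaller pair (x ≤ y, integers ≥ 4) does.

For instance (5, 8) is also a counterexample (LHS = 1/40, RHS = -39/40), but it's lexicographically larger.

Answer: (x, y) = (4, 4)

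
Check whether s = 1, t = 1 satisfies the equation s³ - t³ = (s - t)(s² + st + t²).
Holds

Substituting s = 1, t = 1:

LHS = 1³ - 1³ = 0
RHS = (1 - 1)(1² + 1·1 + 1²) = 0

LHS = RHS, so the equation holds at this point.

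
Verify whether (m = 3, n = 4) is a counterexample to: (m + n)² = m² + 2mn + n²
No

Substituting m = 3, n = 4:
LHS = (3 + 4)² = 49
RHS = 3² + 2·3·4 + 4² = 49

The sides agree, so this pair does not disprove the claim.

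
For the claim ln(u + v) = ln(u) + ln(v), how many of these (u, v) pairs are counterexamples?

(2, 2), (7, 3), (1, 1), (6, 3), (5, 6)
Testing each pair:
(2, 2): LHS = ln(4) ≈ 1.386, RHS = 2·ln(2) ≈ 1.386 → satisfies claim
(7, 3): LHS = ln(10) ≈ 2.303, RHS = ln(3) + ln(7) ≈ 3.045 → counterexample
(1, 1): LHS = ln(2) ≈ 0.6931, RHS = 0 → counterexample
(6, 3): LHS = ln(9) ≈ 2.197, RHS = ln(3) + ln(6) ≈ 2.89 → counterexample
(5, 6): LHS = ln(11) ≈ 2.398, RHS = ln(5) + ln(6) ≈ 3.401 → counterexample

That makes 4 counterexamples.

Answer: 4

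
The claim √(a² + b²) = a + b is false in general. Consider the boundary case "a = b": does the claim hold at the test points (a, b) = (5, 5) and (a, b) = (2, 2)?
No, fails at both test points

At (5, 5): LHS = 5·√(2) ≈ 7.071 ≠ RHS = 10
At (2, 2): LHS = 2·√(2) ≈ 2.828 ≠ RHS = 4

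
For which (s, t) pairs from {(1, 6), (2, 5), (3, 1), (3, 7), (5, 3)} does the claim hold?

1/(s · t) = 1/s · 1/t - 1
Testing each pair:
(1, 6): LHS = 1/6, RHS = -5/6 → fails
(2, 5): LHS = 1/10, RHS = -9/10 → fails
(3, 1): LHS = 1/3, RHS = -2/3 → fails
(3, 7): LHS = 1/21, RHS = -20/21 → fails
(5, 3): LHS = 1/15, RHS = -14/15 → fails

No pair satisfies the claim.

Answer: None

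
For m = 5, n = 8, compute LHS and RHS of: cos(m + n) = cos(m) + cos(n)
LHS = cos(5 + 8) = cos(13) ≈ 0.9074
RHS = cos(5) + cos(8) ≈ 0.1382

LHS ≠ RHS (they differ by about 0.7693), so the equation does not hold here.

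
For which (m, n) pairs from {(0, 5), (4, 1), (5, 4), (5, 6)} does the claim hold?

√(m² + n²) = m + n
(0, 5)

Testing each pair:
(0, 5): LHS = 5, RHS = 5 → holds
(4, 1): LHS = √(17) ≈ 4.123, RHS = 5 → fails
(5, 4): LHS = √(41) ≈ 6.403, RHS = 9 → fails
(5, 6): LHS = √(61) ≈ 7.81, RHS = 11 → fails

1 of 4 pairs satisfies the claim.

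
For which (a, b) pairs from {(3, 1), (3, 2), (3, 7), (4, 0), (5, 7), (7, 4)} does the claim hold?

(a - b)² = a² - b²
Testing each pair:
(3, 1): LHS = 4, RHS = 8 → fails
(3, 2): LHS = 1, RHS = 5 → fails
(3, 7): LHS = 16, RHS = -40 → fails
(4, 0): LHS = 16, RHS = 16 → holds
(5, 7): LHS = 4, RHS = -24 → fails
(7, 4): LHS = 9, RHS = 33 → fails

1 of 6 pairs satisfies the claim.

Answer: (4, 0)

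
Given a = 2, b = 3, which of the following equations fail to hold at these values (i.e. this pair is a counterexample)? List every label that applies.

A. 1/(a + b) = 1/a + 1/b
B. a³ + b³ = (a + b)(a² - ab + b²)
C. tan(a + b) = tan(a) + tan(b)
A, C

Evaluating each claim at the given values:
A. LHS = 1/5, RHS = 5/6 → fails here (LHS ≠ RHS)
B. LHS = 35, RHS = 35 → holds here (LHS = RHS)
C. LHS = tan(5) ≈ -3.381, RHS = tan(2) + tan(3) ≈ -2.328 → fails here (LHS ≠ RHS)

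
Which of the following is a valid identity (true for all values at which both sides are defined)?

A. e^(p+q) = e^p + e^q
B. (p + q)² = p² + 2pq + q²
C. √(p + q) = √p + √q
A: fails at (3, 4) — LHS = e^7 ≈ 1097, RHS = e^3 + e^4 ≈ 74.68.
B: holds — e.g. at (1, 2), both sides equal 9.
C: fails at (3, 7) — LHS = √(10) ≈ 3.162, RHS = √(3) + √(7) ≈ 4.378.

Answer: B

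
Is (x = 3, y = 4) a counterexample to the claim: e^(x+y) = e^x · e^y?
Substituting x = 3, y = 4:
LHS = e^(3+4) = e^7 ≈ 1097
RHS = e^3 · e^4 = e^7 ≈ 1097

The sides agree, so this pair does not disprove the claim.

Answer: No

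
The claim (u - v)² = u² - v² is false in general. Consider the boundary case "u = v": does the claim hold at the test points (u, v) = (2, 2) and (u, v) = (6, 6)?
Yes, holds at both test points

At (2, 2): LHS = 0, RHS = 0 → equal
At (6, 6): LHS = 0, RHS = 0 → equal

So the claim does hold at both of these boundary points, even though it is not an identity.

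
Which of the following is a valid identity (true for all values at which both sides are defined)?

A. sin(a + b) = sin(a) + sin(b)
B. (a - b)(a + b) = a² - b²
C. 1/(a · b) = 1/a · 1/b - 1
A: fails at (2, 2) — LHS = sin(4) ≈ -0.7568, RHS = 2·sin(2) ≈ 1.819.
B: holds — e.g. at (3, 5), both sides equal -16.
C: fails at (1, 1) — LHS = 1, RHS = 0.

Answer: B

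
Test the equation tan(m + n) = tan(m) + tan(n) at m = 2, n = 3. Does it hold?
Substituting m = 2, n = 3:

LHS = tan(2 + 3) = tan(5) ≈ -3.381
RHS = tan(2) + tan(3) ≈ -2.328

LHS ≠ RHS, so the equation does not hold at this point.

Answer: Fails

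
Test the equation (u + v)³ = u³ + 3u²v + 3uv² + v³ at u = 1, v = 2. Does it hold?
Substituting u = 1, v = 2:

LHS = (1 + 2)³ = 27
RHS = 1³ + 3·1²·2 + 3·1·2² + 2³ = 27

LHS = RHS, so the equation holds at this point.

Answer: Holds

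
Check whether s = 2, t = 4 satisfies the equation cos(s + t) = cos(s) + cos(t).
Substituting s = 2, t = 4:

LHS = cos(2 + 4) = cos(6) ≈ 0.9602
RHS = cos(2) + cos(4) ≈ -1.07

LHS ≠ RHS, so the equation does not hold at this point.

Answer: Fails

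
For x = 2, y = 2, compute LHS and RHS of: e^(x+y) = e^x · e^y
LHS = e^(2+2) = e^4 ≈ 54.6
RHS = e^2 · e^2 = e^4 ≈ 54.6

LHS = RHS: the two sides agree.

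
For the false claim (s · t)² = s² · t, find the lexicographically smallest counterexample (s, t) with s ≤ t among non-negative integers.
At (0, 3): both sides equal 0, so it holds there.

Substituting (1, 2) into the claim:
LHS = (1 · 2)² = 4
RHS = 1² · 2 = 2

Since LHS ≠ RHS, this pair disproves the claim, and no lexicographically smaller pair (s ≤ t, non-negative integers) does.

For instance (2, 7) is also a counterexample (LHS = 196, RHS = 28), but it's lexicographically larger.

Answer: (s, t) = (1, 2)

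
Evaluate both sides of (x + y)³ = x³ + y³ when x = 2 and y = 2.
LHS = (2 + 2)³ = 64
RHS = 2³ + 2³ = 16

LHS ≠ RHS, so the equation does not hold here.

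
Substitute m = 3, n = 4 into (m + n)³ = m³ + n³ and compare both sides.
LHS = (3 + 4)³ = 343
RHS = 3³ + 4³ = 91

LHS ≠ RHS, so the equation does not hold here.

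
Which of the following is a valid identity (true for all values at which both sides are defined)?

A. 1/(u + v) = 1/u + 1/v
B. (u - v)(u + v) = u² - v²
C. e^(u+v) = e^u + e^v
A: fails at (2, 4) — LHS = 1/6, RHS = 3/4.
B: holds — e.g. at (2, 2), both sides equal 0.
C: fails at (2, 3) — LHS = e^5 ≈ 148.4, RHS = e^2 + e^3 ≈ 27.47.

Answer: B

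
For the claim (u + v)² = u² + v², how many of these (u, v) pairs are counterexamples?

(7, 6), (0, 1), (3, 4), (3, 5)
Testing each pair:
(7, 6): LHS = 169, RHS = 85 → counterexample
(0, 1): LHS = 1, RHS = 1 → satisfies claim
(3, 4): LHS = 49, RHS = 25 → counterexample
(3, 5): LHS = 64, RHS = 34 → counterexample

That makes 3 counterexamples.

Answer: 3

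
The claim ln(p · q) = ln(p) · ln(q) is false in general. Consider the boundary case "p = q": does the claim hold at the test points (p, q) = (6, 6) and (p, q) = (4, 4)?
No, fails at both test points

At (6, 6): LHS = ln(36) ≈ 3.584 ≠ RHS = ln(6)² ≈ 3.21
At (4, 4): LHS = ln(16) ≈ 2.773 ≠ RHS = ln(4)² ≈ 1.922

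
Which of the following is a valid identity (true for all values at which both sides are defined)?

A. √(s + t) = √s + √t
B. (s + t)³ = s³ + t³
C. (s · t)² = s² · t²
A: fails at (1, 1) — LHS = √(2) ≈ 1.414, RHS = 2.
B: fails at (1, 2) — LHS = 27, RHS = 9.
C: holds — e.g. at (3, 5), both sides equal 225.

Answer: C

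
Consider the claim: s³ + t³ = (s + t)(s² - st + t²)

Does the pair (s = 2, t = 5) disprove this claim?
Substituting s = 2, t = 5:
LHS = 2³ + 5³ = 133
RHS = (2 + 5)(2² - 2·5 + 5²) = 133

The sides agree, so this pair does not disprove the claim.

Answer: No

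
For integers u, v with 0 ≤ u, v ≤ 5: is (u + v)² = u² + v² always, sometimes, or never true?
Sometimes true

It holds at (u, v) = (1, 0) (both sides equal 1), but fails at (u, v) = (1, 4) (LHS = 25, RHS = 17).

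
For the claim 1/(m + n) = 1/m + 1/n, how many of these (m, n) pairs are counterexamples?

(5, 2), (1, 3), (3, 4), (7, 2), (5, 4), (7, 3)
Testing each pair:
(5, 2): LHS = 1/7, RHS = 7/10 → counterexample
(1, 3): LHS = 1/4, RHS = 4/3 → counterexample
(3, 4): LHS = 1/7, RHS = 7/12 → counterexample
(7, 2): LHS = 1/9, RHS = 9/14 → counterexample
(5, 4): LHS = 1/9, RHS = 9/20 → counterexample
(7, 3): LHS = 1/10, RHS = 10/21 → counterexample

That makes 6 counterexamples.

Answer: 6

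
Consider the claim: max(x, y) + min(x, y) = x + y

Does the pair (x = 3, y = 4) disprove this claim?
Substituting x = 3, y = 4:
LHS = max(3, 4) + min(3, 4) = 7
RHS = 3 + 4 = 7

The sides agree, so this pair does not disprove the claim.

Answer: No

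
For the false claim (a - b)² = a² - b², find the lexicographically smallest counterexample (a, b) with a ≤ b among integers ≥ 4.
At (4, 4): both sides equal 0, so it holds there.

Substituting (4, 5) into the claim:
LHS = (4 - 5)² = 1
RHS = 4² - 5² = -9

Since LHS ≠ RHS, this pair disproves the claim, and no lexicographically smaller pair (a ≤ b, integers ≥ 4) does.

For instance (4, 9) is also a counterexample (LHS = 25, RHS = -65), but it's lexicographically larger.

Answer: (a, b) = (4, 5)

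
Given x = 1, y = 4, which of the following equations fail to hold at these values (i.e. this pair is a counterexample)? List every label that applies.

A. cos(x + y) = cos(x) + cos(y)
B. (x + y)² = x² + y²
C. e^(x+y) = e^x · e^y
A, B

Evaluating each claim at the given values:
A. LHS = cos(5) ≈ 0.2837, RHS = cos(4) + cos(1) ≈ -0.1133 → fails here (LHS ≠ RHS)
B. LHS = 25, RHS = 17 → fails here (LHS ≠ RHS)
C. LHS = e^5 ≈ 148.4, RHS = e^5 ≈ 148.4 → holds here (LHS = RHS)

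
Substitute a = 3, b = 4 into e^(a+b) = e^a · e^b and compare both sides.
LHS = e^(3+4) = e^7 ≈ 1097
RHS = e^3 · e^4 = e^7 ≈ 1097

LHS = RHS: the two sides agree.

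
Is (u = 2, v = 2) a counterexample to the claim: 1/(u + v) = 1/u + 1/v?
Substituting u = 2, v = 2:
LHS = 1/(2 + 2) = 1/4
RHS = 1/2 + 1/2 = 1

Since LHS ≠ RHS, this pair disproves the claim.

Answer: Yes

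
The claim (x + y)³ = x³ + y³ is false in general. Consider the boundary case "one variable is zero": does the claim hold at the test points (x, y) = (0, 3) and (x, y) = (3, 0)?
Yes, holds at both test points

At (0, 3): LHS = 27, RHS = 27 → equal
At (3, 0): LHS = 27, RHS = 27 → equal

So the claim does hold at both of these boundary points, even though it is not an identity.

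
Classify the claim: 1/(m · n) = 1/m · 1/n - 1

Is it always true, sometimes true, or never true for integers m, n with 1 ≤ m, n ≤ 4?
The claim fails for every pair in the range. For instance at (m, n) = (2, 1): LHS = 1/2, RHS = -1/2.

Answer: Never true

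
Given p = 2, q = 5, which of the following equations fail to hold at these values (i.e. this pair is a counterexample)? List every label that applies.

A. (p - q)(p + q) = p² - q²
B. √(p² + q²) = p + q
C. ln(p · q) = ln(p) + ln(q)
Evaluating each claim at the given values:
A. LHS = -21, RHS = -21 → holds here (LHS = RHS)
B. LHS = √(29) ≈ 5.385, RHS = 7 → fails here (LHS ≠ RHS)
C. LHS = ln(10) ≈ 2.303, RHS = ln(2) + ln(5) ≈ 2.303 → holds here (LHS = RHS)

Answer: B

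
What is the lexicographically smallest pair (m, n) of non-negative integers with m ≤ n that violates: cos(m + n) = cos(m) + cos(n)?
(m, n) = (0, 0)

Substituting (0, 0) into the claim:
LHS = cos(0 + 0) = 1
RHS = cos(0) + cos(0) = 2

Since LHS ≠ RHS, this pair disproves the claim, and no lexicographically smaller pair (m ≤ n, non-negative integers) does.

For instance (4, 4) is also a counterexample (LHS = cos(8) ≈ -0.1455, RHS = 2·cos(4) ≈ -1.307), but it's lexicographically larger.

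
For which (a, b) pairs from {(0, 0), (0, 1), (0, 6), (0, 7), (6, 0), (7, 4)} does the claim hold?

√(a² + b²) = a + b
Testing each pair:
(0, 0): LHS = 0, RHS = 0 → holds
(0, 1): LHS = 1, RHS = 1 → holds
(0, 6): LHS = 6, RHS = 6 → holds
(0, 7): LHS = 7, RHS = 7 → holds
(6, 0): LHS = 6, RHS = 6 → holds
(7, 4): LHS = √(65) ≈ 8.062, RHS = 11 → fails

5 of 6 pairs satisfy the claim.

Answer: (0, 0), (0, 1), (0, 6), (0, 7), (6, 0)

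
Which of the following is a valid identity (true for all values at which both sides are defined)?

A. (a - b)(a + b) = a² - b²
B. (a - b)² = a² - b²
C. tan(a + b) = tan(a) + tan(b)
A

A: holds — e.g. at (1, 3), both sides equal -8.
B: fails at (1, 4) — LHS = 9, RHS = -15.
C: fails at (2, 4) — LHS = tan(6) ≈ -0.291, RHS = tan(2) + tan(4) ≈ -1.027.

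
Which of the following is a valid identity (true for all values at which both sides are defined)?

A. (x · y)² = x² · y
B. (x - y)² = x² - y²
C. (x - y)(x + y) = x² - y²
A: fails at (1, 5) — LHS = 25, RHS = 5.
B: fails at (4, 6) — LHS = 4, RHS = -20.
C: holds — e.g. at (2, 3), both sides equal -5.

Answer: C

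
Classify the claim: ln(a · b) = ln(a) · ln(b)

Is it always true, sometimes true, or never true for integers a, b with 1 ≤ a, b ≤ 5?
It holds at (a, b) = (1, 1) (both sides equal 0), but fails at (a, b) = (3, 5) (LHS = ln(15) ≈ 2.708, RHS = ln(3)·ln(5) ≈ 1.768).

Answer: Sometimes true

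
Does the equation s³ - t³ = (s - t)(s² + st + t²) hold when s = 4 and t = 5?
Substituting s = 4, t = 5:

LHS = 4³ - 5³ = -61
RHS = (4 - 5)(4² + 4·5 + 5²) = -61

LHS = RHS, so the equation holds at this point.

Answer: Holds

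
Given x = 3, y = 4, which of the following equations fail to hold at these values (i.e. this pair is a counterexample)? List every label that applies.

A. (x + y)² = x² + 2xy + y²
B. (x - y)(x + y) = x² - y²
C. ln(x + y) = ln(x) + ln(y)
Evaluating each claim at the given values:
A. LHS = 49, RHS = 49 → holds here (LHS = RHS)
B. LHS = -7, RHS = -7 → holds here (LHS = RHS)
C. LHS = ln(7) ≈ 1.946, RHS = ln(3) + ln(4) ≈ 2.485 → fails here (LHS ≠ RHS)

Answer: C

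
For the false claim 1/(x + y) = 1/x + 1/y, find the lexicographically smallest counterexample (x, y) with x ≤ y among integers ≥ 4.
Substituting (4, 4) into the claim:
LHS = 1/(4 + 4) = 1/8
RHS = 1/4 + 1/4 = 1/2

Since LHS ≠ RHS, this pair disproves the claim, and no lexicographically smaller pair (x ≤ y, integers ≥ 4) does.

For instance (7, 10) is also a counterexample (LHS = 1/17, RHS = 17/70), but it's lexicographically larger.

Answer: (x, y) = (4, 4)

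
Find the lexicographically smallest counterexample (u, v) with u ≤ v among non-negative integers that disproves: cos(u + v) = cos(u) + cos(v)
Substituting (0, 0) into the claim:
LHS = cos(0 + 0) = 1
RHS = cos(0) + cos(0) = 2

Since LHS ≠ RHS, this pair disproves the claim, and no lexicographically smaller pair (u ≤ v, non-negative integers) does.

For instance (2, 5) is also a counterexample (LHS = cos(7) ≈ 0.7539, RHS = cos(2) + cos(5) ≈ -0.1325), but it's lexicographically larger.

Answer: (u, v) = (0, 0)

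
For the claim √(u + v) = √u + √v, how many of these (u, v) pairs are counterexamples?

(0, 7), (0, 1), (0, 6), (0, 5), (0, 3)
0

Testing each pair:
(0, 7): LHS = √(7) ≈ 2.646, RHS = √(7) ≈ 2.646 → satisfies claim
(0, 1): LHS = 1, RHS = 1 → satisfies claim
(0, 6): LHS = √(6) ≈ 2.449, RHS = √(6) ≈ 2.449 → satisfies claim
(0, 5): LHS = √(5) ≈ 2.236, RHS = √(5) ≈ 2.236 → satisfies claim
(0, 3): LHS = √(3) ≈ 1.732, RHS = √(3) ≈ 1.732 → satisfies claim

That makes 0 counterexamples.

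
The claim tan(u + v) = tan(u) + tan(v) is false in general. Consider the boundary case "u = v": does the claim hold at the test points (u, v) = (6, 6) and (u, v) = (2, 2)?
No, fails at both test points

At (6, 6): LHS = tan(12) ≈ -0.6359 ≠ RHS = 2·tan(6) ≈ -0.582
At (2, 2): LHS = tan(4) ≈ 1.158 ≠ RHS = 2·tan(2) ≈ -4.37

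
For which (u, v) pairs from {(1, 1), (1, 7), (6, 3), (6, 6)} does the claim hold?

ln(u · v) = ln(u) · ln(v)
(1, 1)

Testing each pair:
(1, 1): LHS = 0, RHS = 0 → holds
(1, 7): LHS = ln(7) ≈ 1.946, RHS = 0 → fails
(6, 3): LHS = ln(18) ≈ 2.89, RHS = ln(3)·ln(6) ≈ 1.968 → fails
(6, 6): LHS = ln(36) ≈ 3.584, RHS = ln(6)² ≈ 3.21 → fails

1 of 4 pairs satisfies the claim.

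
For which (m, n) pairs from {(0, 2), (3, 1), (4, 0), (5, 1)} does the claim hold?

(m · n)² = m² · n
All pairs

Testing each pair:
(0, 2): LHS = 0, RHS = 0 → holds
(3, 1): LHS = 9, RHS = 9 → holds
(4, 0): LHS = 0, RHS = 0 → holds
(5, 1): LHS = 25, RHS = 25 → holds

Every pair satisfies the claim.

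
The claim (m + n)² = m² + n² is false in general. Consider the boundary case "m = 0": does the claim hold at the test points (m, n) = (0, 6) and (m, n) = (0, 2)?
At (0, 6): LHS = 36, RHS = 36 → equal
At (0, 2): LHS = 4, RHS = 4 → equal

So the claim does hold at both of these boundary points, even though it is not an identity.

Answer: Yes, holds at both test points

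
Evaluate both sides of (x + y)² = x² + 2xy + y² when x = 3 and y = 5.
LHS = (3 + 5)² = 64
RHS = 3² + 2·3·5 + 5² = 64

LHS = RHS: the two sides agree.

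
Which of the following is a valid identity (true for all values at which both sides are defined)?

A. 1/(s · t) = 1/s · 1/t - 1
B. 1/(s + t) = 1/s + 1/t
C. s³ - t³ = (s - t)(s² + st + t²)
C

A: fails at (1, 4) — LHS = 1/4, RHS = -3/4.
B: fails at (2, 3) — LHS = 1/5, RHS = 5/6.
C: holds — e.g. at (2, 3), both sides equal -19.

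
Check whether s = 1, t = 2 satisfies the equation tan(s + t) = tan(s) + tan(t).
Fails

Substituting s = 1, t = 2:

LHS = tan(1 + 2) = tan(3) ≈ -0.1425
RHS = tan(1) + tan(2) ≈ -0.6276

LHS ≠ RHS, so the equation does not hold at this point.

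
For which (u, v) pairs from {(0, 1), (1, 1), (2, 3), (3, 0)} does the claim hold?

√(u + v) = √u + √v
Testing each pair:
(0, 1): LHS = 1, RHS = 1 → holds
(1, 1): LHS = √(2) ≈ 1.414, RHS = 2 → fails
(2, 3): LHS = √(5) ≈ 2.236, RHS = √(2) + √(3) ≈ 3.146 → fails
(3, 0): LHS = √(3) ≈ 1.732, RHS = √(3) ≈ 1.732 → holds

2 of 4 pairs satisfy the claim.

Answer: (0, 1), (3, 0)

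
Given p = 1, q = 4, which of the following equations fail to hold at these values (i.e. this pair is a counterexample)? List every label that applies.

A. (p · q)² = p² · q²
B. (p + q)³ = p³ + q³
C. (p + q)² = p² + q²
Evaluating each claim at the given values:
A. LHS = 16, RHS = 16 → holds here (LHS = RHS)
B. LHS = 125, RHS = 65 → fails here (LHS ≠ RHS)
C. LHS = 25, RHS = 17 → fails here (LHS ≠ RHS)

Answer: B, C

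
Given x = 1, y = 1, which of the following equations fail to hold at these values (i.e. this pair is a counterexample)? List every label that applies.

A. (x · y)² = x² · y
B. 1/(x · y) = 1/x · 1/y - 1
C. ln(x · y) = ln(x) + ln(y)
Evaluating each claim at the given values:
A. LHS = 1, RHS = 1 → holds here (LHS = RHS)
B. LHS = 1, RHS = 0 → fails here (LHS ≠ RHS)
C. LHS = 0, RHS = 0 → holds here (LHS = RHS)

Answer: B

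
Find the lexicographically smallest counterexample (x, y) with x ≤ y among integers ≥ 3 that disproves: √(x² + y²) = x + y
(x, y) = (3, 3)

Substituting (3, 3) into the claim:
LHS = √(3² + 3²) = 3·√(2) ≈ 4.243
RHS = 3 + 3 = 6

Since LHS ≠ RHS, this pair disproves the claim, and no lexicographically smaller pair (x ≤ y, integers ≥ 3) does.

For instance (8, 9) is also a counterexample (LHS = √(145) ≈ 12.04, RHS = 17), but it's lexicographically larger.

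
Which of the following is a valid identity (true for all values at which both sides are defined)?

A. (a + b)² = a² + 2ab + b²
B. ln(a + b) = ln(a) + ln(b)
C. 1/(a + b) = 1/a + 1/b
A: holds — e.g. at (3, 4), both sides equal 49.
B: fails at (1, 3) — LHS = ln(4) ≈ 1.386, RHS = ln(3) ≈ 1.099.
C: fails at (2, 5) — LHS = 1/7, RHS = 7/10.

Answer: A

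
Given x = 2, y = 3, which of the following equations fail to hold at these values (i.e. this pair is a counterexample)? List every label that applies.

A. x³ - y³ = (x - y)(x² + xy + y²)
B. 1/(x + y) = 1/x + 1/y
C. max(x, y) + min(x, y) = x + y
B

Evaluating each claim at the given values:
A. LHS = -19, RHS = -19 → holds here (LHS = RHS)
B. LHS = 1/5, RHS = 5/6 → fails here (LHS ≠ RHS)
C. LHS = 5, RHS = 5 → holds here (LHS = RHS)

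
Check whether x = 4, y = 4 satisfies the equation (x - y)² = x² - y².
Holds

Substituting x = 4, y = 4:

LHS = (4 - 4)² = 0
RHS = 4² - 4² = 0

LHS = RHS, so the equation holds at this point.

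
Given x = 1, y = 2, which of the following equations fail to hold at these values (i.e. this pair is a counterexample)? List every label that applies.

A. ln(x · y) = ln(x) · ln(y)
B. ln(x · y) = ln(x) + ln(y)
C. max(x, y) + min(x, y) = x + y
A

Evaluating each claim at the given values:
A. LHS = ln(2) ≈ 0.6931, RHS = 0 → fails here (LHS ≠ RHS)
B. LHS = ln(2) ≈ 0.6931, RHS = ln(2) ≈ 0.6931 → holds here (LHS = RHS)
C. LHS = 3, RHS = 3 → holds here (LHS = RHS)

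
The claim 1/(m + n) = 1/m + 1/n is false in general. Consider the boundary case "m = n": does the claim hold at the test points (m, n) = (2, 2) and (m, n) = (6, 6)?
At (2, 2): LHS = 1/4 ≠ RHS = 1
At (6, 6): LHS = 1/12 ≠ RHS = 1/3

Answer: No, fails at both test points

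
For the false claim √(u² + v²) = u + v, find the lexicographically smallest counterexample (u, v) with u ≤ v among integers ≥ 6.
Substituting (6, 6) into the claim:
LHS = √(6² + 6²) = 6·√(2) ≈ 8.485
RHS = 6 + 6 = 12

Since LHS ≠ RHS, this pair disproves the claim, and no lexicographically smaller pair (u ≤ v, integers ≥ 6) does.

For instance (6, 8) is also a counterexample (LHS = 10, RHS = 14), but it's lexicographically larger.

Answer: (u, v) = (6, 6)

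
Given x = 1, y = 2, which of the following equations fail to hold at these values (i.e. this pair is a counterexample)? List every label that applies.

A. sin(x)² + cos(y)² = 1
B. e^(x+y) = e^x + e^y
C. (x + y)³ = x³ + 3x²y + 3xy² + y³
A, B

Evaluating each claim at the given values:
A. LHS = cos(2)² + sin(1)² ≈ 0.8813, RHS = 1 → fails here (LHS ≠ RHS)
B. LHS = e^3 ≈ 20.09, RHS = e + e^2 ≈ 10.11 → fails here (LHS ≠ RHS)
C. LHS = 27, RHS = 27 → holds here (LHS = RHS)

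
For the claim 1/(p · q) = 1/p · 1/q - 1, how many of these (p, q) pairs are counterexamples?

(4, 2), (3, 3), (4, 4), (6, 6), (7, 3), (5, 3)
Testing each pair:
(4, 2): LHS = 1/8, RHS = -7/8 → counterexample
(3, 3): LHS = 1/9, RHS = -8/9 → counterexample
(4, 4): LHS = 1/16, RHS = -15/16 → counterexample
(6, 6): LHS = 1/36, RHS = -35/36 → counterexample
(7, 3): LHS = 1/21, RHS = -20/21 → counterexample
(5, 3): LHS = 1/15, RHS = -14/15 → counterexample

That makes 6 counterexamples.

Answer: 6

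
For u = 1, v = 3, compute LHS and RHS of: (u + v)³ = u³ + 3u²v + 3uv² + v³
LHS = (1 + 3)³ = 64
RHS = 1³ + 3·1²·3 + 3·1·3² + 3³ = 64

LHS = RHS: the two sides agree.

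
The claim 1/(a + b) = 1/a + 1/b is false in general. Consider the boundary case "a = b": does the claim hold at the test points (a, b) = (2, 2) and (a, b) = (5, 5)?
No, fails at both test points

At (2, 2): LHS = 1/4 ≠ RHS = 1
At (5, 5): LHS = 1/10 ≠ RHS = 2/5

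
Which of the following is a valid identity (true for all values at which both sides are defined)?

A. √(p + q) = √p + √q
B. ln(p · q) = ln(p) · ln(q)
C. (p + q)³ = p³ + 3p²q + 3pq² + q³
A: fails at (3, 3) — LHS = √(6) ≈ 2.449, RHS = 2·√(3) ≈ 3.464.
B: fails at (3, 5) — LHS = ln(15) ≈ 2.708, RHS = ln(3)·ln(5) ≈ 1.768.
C: holds — e.g. at (5, 8), both sides equal 2197.

Answer: C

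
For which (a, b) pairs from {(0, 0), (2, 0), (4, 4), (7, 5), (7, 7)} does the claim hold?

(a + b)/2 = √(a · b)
Testing each pair:
(0, 0): LHS = 0, RHS = 0 → holds
(2, 0): LHS = 1, RHS = 0 → fails
(4, 4): LHS = 4, RHS = 4 → holds
(7, 5): LHS = 6, RHS = √(35) ≈ 5.916 → fails
(7, 7): LHS = 7, RHS = 7 → holds

3 of 5 pairs satisfy the claim.

Answer: (0, 0), (4, 4), (7, 7)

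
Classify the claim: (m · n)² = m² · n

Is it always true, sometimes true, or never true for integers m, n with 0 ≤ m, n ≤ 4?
Sometimes true

It holds at (m, n) = (3, 0) (both sides equal 0), but fails at (m, n) = (1, 3) (LHS = 9, RHS = 3).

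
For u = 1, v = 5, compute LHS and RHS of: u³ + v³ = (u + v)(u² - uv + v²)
LHS = 1³ + 5³ = 126
RHS = (1 + 5)(1² - 1·5 + 5²) = 126

LHS = RHS: the two sides agree.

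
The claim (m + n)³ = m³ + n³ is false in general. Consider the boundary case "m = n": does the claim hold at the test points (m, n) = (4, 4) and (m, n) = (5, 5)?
No, fails at both test points

At (4, 4): LHS = 512 ≠ RHS = 128
At (5, 5): LHS = 1000 ≠ RHS = 250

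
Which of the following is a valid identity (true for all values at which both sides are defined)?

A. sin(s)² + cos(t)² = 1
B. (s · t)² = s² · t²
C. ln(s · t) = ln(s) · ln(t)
B

A: fails at (2, 4) — LHS = cos(4)² + sin(2)² ≈ 1.254, RHS = 1.
B: holds — e.g. at (2, 4), both sides equal 64.
C: fails at (2, 4) — LHS = ln(8) ≈ 2.079, RHS = ln(2)·ln(4) ≈ 0.9609.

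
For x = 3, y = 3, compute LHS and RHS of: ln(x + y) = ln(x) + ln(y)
LHS = ln(3 + 3) = ln(6) ≈ 1.792
RHS = ln(3) + ln(3) = 2·ln(3) ≈ 2.197

LHS ≠ RHS (they differ by about 0.4055), so the equation does not hold here.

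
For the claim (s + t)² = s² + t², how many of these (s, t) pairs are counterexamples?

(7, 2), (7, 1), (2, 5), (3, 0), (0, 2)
Testing each pair:
(7, 2): LHS = 81, RHS = 53 → counterexample
(7, 1): LHS = 64, RHS = 50 → counterexample
(2, 5): LHS = 49, RHS = 29 → counterexample
(3, 0): LHS = 9, RHS = 9 → satisfies claim
(0, 2): LHS = 4, RHS = 4 → satisfies claim

That makes 3 counterexamples.

Answer: 3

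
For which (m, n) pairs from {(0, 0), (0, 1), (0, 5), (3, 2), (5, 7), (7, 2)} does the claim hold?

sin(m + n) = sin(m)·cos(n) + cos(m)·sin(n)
Testing each pair:
(0, 0): LHS = 0, RHS = 0 → holds
(0, 1): LHS = sin(1) ≈ 0.8415, RHS = sin(1) ≈ 0.8415 → holds
(0, 5): LHS = sin(5) ≈ -0.9589, RHS = sin(5) ≈ -0.9589 → holds
(3, 2): LHS = sin(5) ≈ -0.9589, RHS = sin(2)·cos(3) + sin(3)·cos(2) ≈ -0.9589 → holds
(5, 7): LHS = sin(12) ≈ -0.5366, RHS = sin(5)·cos(7) + sin(7)·cos(5) ≈ -0.5366 → holds
(7, 2): LHS = sin(9) ≈ 0.4121, RHS = sin(7)·cos(2) + sin(2)·cos(7) ≈ 0.4121 → holds

Every pair satisfies the claim.

Answer: All pairs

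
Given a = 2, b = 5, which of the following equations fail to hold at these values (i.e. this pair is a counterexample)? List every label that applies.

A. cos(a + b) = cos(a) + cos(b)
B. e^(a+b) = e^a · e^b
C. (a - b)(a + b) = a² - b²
A

Evaluating each claim at the given values:
A. LHS = cos(7) ≈ 0.7539, RHS = cos(2) + cos(5) ≈ -0.1325 → fails here (LHS ≠ RHS)
B. LHS = e^7 ≈ 1097, RHS = e^7 ≈ 1097 → holds here (LHS = RHS)
C. LHS = -21, RHS = -21 → holds here (LHS = RHS)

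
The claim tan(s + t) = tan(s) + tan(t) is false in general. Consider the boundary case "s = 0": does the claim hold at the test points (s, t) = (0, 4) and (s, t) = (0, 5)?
Yes, holds at both test points

At (0, 4): LHS = tan(4) ≈ 1.158, RHS = tan(4) ≈ 1.158 → equal
At (0, 5): LHS = tan(5) ≈ -3.381, RHS = tan(5) ≈ -3.381 → equal

So the claim does hold at both of these boundary points, even though it is not an identity.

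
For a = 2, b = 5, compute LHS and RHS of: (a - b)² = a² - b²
LHS = (2 - 5)² = 9
RHS = 2² - 5² = -21

LHS ≠ RHS, so the equation does not hold here.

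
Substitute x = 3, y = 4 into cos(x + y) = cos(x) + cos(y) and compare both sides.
LHS = cos(3 + 4) = cos(7) ≈ 0.7539
RHS = cos(3) + cos(4) ≈ -1.644

LHS ≠ RHS (they differ by about 2.398), so the equation does not hold here.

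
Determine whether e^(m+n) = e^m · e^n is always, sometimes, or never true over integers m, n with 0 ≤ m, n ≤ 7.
Always true

The identity holds for every pair in the range. For instance at (m, n) = (4, 5): both sides equal e^9 ≈ 8103.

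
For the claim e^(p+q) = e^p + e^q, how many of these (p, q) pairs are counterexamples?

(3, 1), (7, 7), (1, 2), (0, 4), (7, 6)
Testing each pair:
(3, 1): LHS = e^4 ≈ 54.6, RHS = e + e^3 ≈ 22.8 → counterexample
(7, 7): LHS = e^14 ≈ 1202604.3, RHS = 2·e^7 ≈ 2193 → counterexample
(1, 2): LHS = e^3 ≈ 20.09, RHS = e + e^2 ≈ 10.11 → counterexample
(0, 4): LHS = e^4 ≈ 54.6, RHS = 1 + e^4 ≈ 55.6 → counterexample
(7, 6): LHS = e^13 ≈ 442413.4, RHS = e^6 + e^7 ≈ 1500 → counterexample

That makes 5 counterexamples.

Answer: 5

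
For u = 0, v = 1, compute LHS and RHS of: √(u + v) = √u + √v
LHS = √(0 + 1) = 1
RHS = √0 + √1 = 1

LHS = RHS: the two sides agree.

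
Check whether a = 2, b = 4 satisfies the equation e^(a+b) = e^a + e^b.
Substituting a = 2, b = 4:

LHS = e^(2+4) = e^6 ≈ 403.4
RHS = e^2 + e^4 ≈ 61.99

LHS ≠ RHS, so the equation does not hold at this point.

Answer: Fails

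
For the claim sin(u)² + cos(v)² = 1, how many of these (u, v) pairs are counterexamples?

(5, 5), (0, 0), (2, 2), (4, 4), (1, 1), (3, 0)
Testing each pair:
(5, 5): LHS = cos(5)² + sin(5)² = 1, RHS = 1 → satisfies claim
(0, 0): LHS = 1, RHS = 1 → satisfies claim
(2, 2): LHS = cos(2)² + sin(2)² = 1, RHS = 1 → satisfies claim
(4, 4): LHS = cos(4)² + sin(4)² = 1, RHS = 1 → satisfies claim
(1, 1): LHS = cos(1)² + sin(1)² = 1, RHS = 1 → satisfies claim
(3, 0): LHS = sin(3)² + 1 ≈ 1.02, RHS = 1 → counterexample

That makes 1 counterexample.

Answer: 1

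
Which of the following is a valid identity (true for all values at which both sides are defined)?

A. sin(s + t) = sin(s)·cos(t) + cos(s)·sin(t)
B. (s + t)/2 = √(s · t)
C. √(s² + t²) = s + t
A: holds — e.g. at (2, 5), both sides equal sin(7) ≈ 0.657.
B: fails at (2, 3) — LHS = 5/2, RHS = √(6) ≈ 2.449.
C: fails at (2, 4) — LHS = 2·√(5) ≈ 4.472, RHS = 6.

Answer: A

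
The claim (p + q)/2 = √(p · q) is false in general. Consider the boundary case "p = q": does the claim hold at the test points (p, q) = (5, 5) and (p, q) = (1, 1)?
At (5, 5): LHS = 5, RHS = 5 → equal
At (1, 1): LHS = 1, RHS = 1 → equal

So the claim does hold at both of these boundary points, even though it is not an identity.

Answer: Yes, holds at both test points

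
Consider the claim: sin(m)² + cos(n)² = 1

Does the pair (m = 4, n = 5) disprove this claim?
Substituting m = 4, n = 5:
LHS = sin(4)² + cos(5)² ≈ 0.6532
RHS = 1

Since LHS ≠ RHS, this pair disproves the claim.

Answer: Yes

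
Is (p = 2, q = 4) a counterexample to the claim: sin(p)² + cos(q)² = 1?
Substituting p = 2, q = 4:
LHS = sin(2)² + cos(4)² ≈ 1.254
RHS = 1

Since LHS ≠ RHS, this pair disproves the claim.

Answer: Yes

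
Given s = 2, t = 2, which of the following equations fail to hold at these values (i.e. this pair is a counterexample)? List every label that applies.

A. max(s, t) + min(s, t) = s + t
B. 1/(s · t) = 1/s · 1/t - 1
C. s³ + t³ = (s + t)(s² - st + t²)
Evaluating each claim at the given values:
A. LHS = 4, RHS = 4 → holds here (LHS = RHS)
B. LHS = 1/4, RHS = -3/4 → fails here (LHS ≠ RHS)
C. LHS = 16, RHS = 16 → holds here (LHS = RHS)

Answer: B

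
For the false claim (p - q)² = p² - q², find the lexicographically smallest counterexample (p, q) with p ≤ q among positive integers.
(p, q) = (1, 2)

At (1, 1): both sides equal 0, so it holds there.

Substituting (1, 2) into the claim:
LHS = (1 - 2)² = 1
RHS = 1² - 2² = -3

Since LHS ≠ RHS, this pair disproves the claim, and no lexicographically smaller pair (p ≤ q, positive integers) does.

For instance (2, 8) is also a counterexample (LHS = 36, RHS = -60), but it's lexicographically larger.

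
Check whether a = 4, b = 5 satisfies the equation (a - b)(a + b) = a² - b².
Substituting a = 4, b = 5:

LHS = (4 - 5)(4 + 5) = -9
RHS = 4² - 5² = -9

LHS = RHS, so the equation holds at this point.

Answer: Holds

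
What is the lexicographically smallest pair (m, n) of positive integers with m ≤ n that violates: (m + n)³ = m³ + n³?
(m, n) = (1, 1)

Substituting (1, 1) into the claim:
LHS = (1 + 1)³ = 8
RHS = 1³ + 1³ = 2

Since LHS ≠ RHS, this pair disproves the claim, and no lexicographically smaller pair (m ≤ n, positive integers) does.

For instance (7, 8) is also a counterexample (LHS = 3375, RHS = 855), but it's lexicographically larger.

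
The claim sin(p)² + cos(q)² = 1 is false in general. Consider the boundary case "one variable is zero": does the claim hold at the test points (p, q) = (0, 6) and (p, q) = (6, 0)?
No, fails at both test points

At (0, 6): LHS = cos(6)² ≈ 0.9219 ≠ RHS = 1
At (6, 0): LHS = sin(6)² + 1 ≈ 1.078 ≠ RHS = 1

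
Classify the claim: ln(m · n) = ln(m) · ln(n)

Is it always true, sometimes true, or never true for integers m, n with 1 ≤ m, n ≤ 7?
Sometimes true

It holds at (m, n) = (1, 1) (both sides equal 0), but fails at (m, n) = (1, 7) (LHS = ln(7) ≈ 1.946, RHS = 0).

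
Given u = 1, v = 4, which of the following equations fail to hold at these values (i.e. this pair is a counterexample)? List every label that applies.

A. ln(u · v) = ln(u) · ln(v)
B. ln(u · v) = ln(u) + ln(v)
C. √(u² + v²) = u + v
A, C

Evaluating each claim at the given values:
A. LHS = ln(4) ≈ 1.386, RHS = 0 → fails here (LHS ≠ RHS)
B. LHS = ln(4) ≈ 1.386, RHS = ln(4) ≈ 1.386 → holds here (LHS = RHS)
C. LHS = √(17) ≈ 4.123, RHS = 5 → fails here (LHS ≠ RHS)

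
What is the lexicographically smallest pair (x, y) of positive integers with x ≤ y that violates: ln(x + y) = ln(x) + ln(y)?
Substituting (1, 1) into the claim:
LHS = ln(1 + 1) = ln(2) ≈ 0.6931
RHS = ln(1) + ln(1) = 0

Since LHS ≠ RHS, this pair disproves the claim, and no lexicographically smaller pair (x ≤ y, positive integers) does.

For instance (4, 8) is also a counterexample (LHS = ln(12) ≈ 2.485, RHS = ln(4) + ln(8) ≈ 3.466), but it's lexicographically larger.

Answer: (x, y) = (1, 1)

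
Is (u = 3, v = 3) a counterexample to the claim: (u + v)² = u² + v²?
Substituting u = 3, v = 3:
LHS = (3 + 3)² = 36
RHS = 3² + 3² = 18

Since LHS ≠ RHS, this pair disproves the claim.

Answer: Yes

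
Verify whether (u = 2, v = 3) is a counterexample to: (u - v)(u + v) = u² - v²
Substituting u = 2, v = 3:
LHS = (2 - 3)(2 + 3) = -5
RHS = 2² - 3² = -5

The sides agree, so this pair does not disprove the claim.

Answer: No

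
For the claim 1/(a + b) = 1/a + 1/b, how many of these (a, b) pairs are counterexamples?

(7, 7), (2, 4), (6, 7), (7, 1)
Testing each pair:
(7, 7): LHS = 1/14, RHS = 2/7 → counterexample
(2, 4): LHS = 1/6, RHS = 3/4 → counterexample
(6, 7): LHS = 1/13, RHS = 13/42 → counterexample
(7, 1): LHS = 1/8, RHS = 8/7 → counterexample

That makes 4 counterexamples.

Answer: 4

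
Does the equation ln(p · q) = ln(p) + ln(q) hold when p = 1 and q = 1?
Holds

Substituting p = 1, q = 1:

LHS = ln(1 · 1) = 0
RHS = ln(1) + ln(1) = 0

LHS = RHS, so the equation holds at this point.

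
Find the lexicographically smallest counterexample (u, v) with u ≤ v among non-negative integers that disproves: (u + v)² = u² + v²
(u, v) = (1, 1)

Substituting (1, 1) into the claim:
LHS = (1 + 1)² = 4
RHS = 1² + 1² = 2

Since LHS ≠ RHS, this pair disproves the claim, and no lexicographically smaller pair (u ≤ v, non-negative integers) does.

For instance (2, 3) is also a counterexample (LHS = 25, RHS = 13), but it's lexicographically larger.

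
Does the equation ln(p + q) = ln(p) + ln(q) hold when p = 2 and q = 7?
Substituting p = 2, q = 7:

LHS = ln(2 + 7) = ln(9) ≈ 2.197
RHS = ln(2) + ln(7) ≈ 2.639

LHS ≠ RHS, so the equation does not hold at this point.

Answer: Fails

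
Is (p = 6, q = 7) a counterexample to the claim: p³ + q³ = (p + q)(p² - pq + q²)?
Substituting p = 6, q = 7:
LHS = 6³ + 7³ = 559
RHS = (6 + 7)(6² - 6·7 + 7²) = 559

The sides agree, so this pair does not disprove the claim.

Answer: No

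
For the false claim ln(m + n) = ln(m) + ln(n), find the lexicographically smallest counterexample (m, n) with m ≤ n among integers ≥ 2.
Substituting (2, 3) into the claim:
LHS = ln(2 + 3) = ln(5) ≈ 1.609
RHS = ln(2) + ln(3) ≈ 1.792

Since LHS ≠ RHS, this pair disproves the claim, and no lexicographically smaller pair (m ≤ n, integers ≥ 2) does.

For instance (2, 9) is also a counterexample (LHS = ln(11) ≈ 2.398, RHS = ln(2) + ln(9) ≈ 2.89), but it's lexicographically larger.

Answer: (m, n) = (2, 3)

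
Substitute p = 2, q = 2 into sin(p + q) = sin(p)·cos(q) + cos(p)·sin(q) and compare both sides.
LHS = sin(2 + 2) = sin(4) ≈ -0.7568
RHS = sin(2)·cos(2) + cos(2)·sin(2) = 2·sin(2)·cos(2) ≈ -0.7568

LHS = RHS: the two sides agree.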